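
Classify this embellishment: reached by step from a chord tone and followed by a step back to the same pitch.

Neighbor tone.

Approach: by step. Departure: by step in the opposite direction, back to the starting pitch.
Stepwise on both sides but reversing to return to the same chord tone — a neighbor tone. (Had it continued onward in the same direction it would be a passing tone instead.)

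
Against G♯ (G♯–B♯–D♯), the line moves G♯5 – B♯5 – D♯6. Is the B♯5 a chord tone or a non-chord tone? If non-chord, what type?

Chord tone (the third of G# major triad).

G# major triad contains G♯, B♯, D♯; B♯ is the third, so it is a chord tone.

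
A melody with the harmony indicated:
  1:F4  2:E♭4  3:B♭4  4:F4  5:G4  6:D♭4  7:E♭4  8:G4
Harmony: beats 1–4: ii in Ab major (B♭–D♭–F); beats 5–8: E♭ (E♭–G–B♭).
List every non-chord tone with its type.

The harmony at that moment is B♭ minor triad (B♭, D♭, F); E♭4 is not a chord tone.
It is approached by step down from F4 and left by leap up to B♭4.
Step in, leap out — an escape tone.
The harmony at that moment is E♭ major triad (E♭, G, B♭); D♭4 is not a chord tone.
It is approached by leap down from G4 and left by step up to E♭4.
Leap in, step out — an appoggiatura.

E♭4 (beat 2) — escape tone; D♭4 (beat 6) — appoggiatura.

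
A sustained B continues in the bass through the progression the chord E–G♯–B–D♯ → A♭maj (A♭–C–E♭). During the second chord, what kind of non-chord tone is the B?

Pedal tone (pedal point).

The harmony at that moment is A♭ major triad (A♭, C, E♭); B is not a chord tone.
It is held over (the same pitch as the preceding B) and then sustained as the same pitch into the next harmony.
Sustained through a change of harmony — a pedal tone.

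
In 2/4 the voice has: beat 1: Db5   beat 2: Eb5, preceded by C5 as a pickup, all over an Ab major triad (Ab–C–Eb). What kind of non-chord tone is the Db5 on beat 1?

The harmony at that moment is Ab major triad (Ab, C, Eb); Db5 is not a chord tone.
It is approached by step up from C5 and left by step up to Eb5.
Step in, step out in the same direction — a passing tone.

Passing tone.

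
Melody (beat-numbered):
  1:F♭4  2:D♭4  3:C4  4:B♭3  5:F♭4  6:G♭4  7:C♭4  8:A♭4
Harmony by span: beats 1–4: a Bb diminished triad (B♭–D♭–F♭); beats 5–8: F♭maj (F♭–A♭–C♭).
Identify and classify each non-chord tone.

C4 (beat 3) — passing tone; G♭4 (beat 6) — escape tone.

The harmony at that moment is B♭ diminished triad (B♭, D♭, F♭); C4 is not a chord tone.
It is approached by step down from D♭4 and left by step down to B♭3.
Step in, step out in the same direction — a passing tone.
The harmony at that moment is F♭ major triad (F♭, A♭, C♭); G♭4 is not a chord tone.
It is approached by step up from F♭4 and left by leap down to C♭4.
Step in, leap out — an escape tone.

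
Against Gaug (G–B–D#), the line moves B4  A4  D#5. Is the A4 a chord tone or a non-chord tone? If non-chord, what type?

Non-chord tone — an escape tone.

The harmony at that moment is G augmented triad (G, B, D#); A4 is not a chord tone.
It is approached by step down from B4 and left by leap up to D#5.
Step in, leap out — an escape tone.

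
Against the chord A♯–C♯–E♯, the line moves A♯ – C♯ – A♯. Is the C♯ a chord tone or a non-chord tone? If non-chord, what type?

A# minor triad contains A♯, C♯, E♯; C♯ is the third, so it is a chord tone.

Chord tone (the third of A# minor triad).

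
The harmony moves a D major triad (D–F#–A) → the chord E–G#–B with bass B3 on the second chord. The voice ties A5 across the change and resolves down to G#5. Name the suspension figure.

At the second chord the bass is B3. The suspended A5 lies a seventh above the bass; after resolving down by step to G#5, the interval above the bass becomes a sixth.
Suspension figures are named by those two intervals: 7–6.

7–6 suspension.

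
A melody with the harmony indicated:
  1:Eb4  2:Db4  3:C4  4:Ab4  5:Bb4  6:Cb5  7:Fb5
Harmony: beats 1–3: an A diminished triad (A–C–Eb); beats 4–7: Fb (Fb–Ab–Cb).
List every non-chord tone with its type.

The harmony at that moment is A diminished triad (A, C, Eb); Db4 is not a chord tone.
It is approached by step down from Eb4 and left by step down to C4.
Step in, step out in the same direction — a passing tone.
The harmony at that moment is Fb major triad (Fb, Ab, Cb); Bb4 is not a chord tone.
It is approached by step up from Ab4 and left by step up to Cb5.
Step in, step out in the same direction — a passing tone.

Db4 (beat 2) — passing tone; Bb4 (beat 5) — passing tone.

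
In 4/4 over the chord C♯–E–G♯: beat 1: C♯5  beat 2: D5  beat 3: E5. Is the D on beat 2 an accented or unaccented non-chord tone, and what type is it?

The harmony at that moment is C♯ minor triad (C♯, E, G♯); D5 is not a chord tone.
It is approached by step up from C♯5 and left by step up to E5.
Step in, step out in the same direction — a passing tone.
It falls on a weak beat, so it is unaccented.

Unaccented passing tone.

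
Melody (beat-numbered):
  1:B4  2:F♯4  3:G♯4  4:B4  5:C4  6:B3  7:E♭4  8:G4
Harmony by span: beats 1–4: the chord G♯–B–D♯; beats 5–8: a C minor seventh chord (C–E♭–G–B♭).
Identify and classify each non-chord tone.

F♯4 (beat 2) — appoggiatura; B3 (beat 6) — escape tone.

The harmony at that moment is G♯ minor triad (G♯, B, D♯); F♯4 is not a chord tone.
It is approached by leap down from B4 and left by step up to G♯4.
Leap in, step out — an appoggiatura.
The harmony at that moment is C minor seventh chord (C, E♭, G, B♭); B3 is not a chord tone.
It is approached by step down from C4 and left by leap up to E♭4.
Step in, leap out — an escape tone.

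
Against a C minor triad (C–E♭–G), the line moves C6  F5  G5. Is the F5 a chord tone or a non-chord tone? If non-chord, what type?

Non-chord tone — an appoggiatura.

The harmony at that moment is C minor triad (C, E♭, G); F5 is not a chord tone.
It is approached by leap down from C6 and left by step up to G5.
Leap in, step out — an appoggiatura.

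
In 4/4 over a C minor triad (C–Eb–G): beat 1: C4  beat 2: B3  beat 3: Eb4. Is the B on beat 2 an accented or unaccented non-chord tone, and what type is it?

Unaccented escape tone.

The harmony at that moment is C minor triad (C, Eb, G); B3 is not a chord tone.
It is approached by step down from C4 and left by leap up to Eb4.
Step in, leap out — an escape tone.
It falls on a weak beat, so it is unaccented.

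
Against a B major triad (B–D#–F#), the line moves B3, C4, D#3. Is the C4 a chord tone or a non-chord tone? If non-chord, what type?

Non-chord tone — an escape tone.

The harmony at that moment is B major triad (B, D#, F#); C4 is not a chord tone.
It is approached by step up from B3 and left by leap down to D#3.
Step in, leap out — an escape tone.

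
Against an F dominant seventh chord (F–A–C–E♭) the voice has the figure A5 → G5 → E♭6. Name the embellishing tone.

The harmony at that moment is F dominant seventh chord (F, A, C, E♭); G5 is not a chord tone.
It is approached by step down from A5 and left by leap up to E♭6.
Step in, leap out — an escape tone.

G5 is an escape tone.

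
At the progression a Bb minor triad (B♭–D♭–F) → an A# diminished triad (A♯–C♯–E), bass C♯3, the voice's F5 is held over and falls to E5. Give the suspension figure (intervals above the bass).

At the second chord the bass is C♯3. The suspended F5 lies a fourth above the bass; after resolving down by step to E5, the interval above the bass becomes a third.
Suspension figures are named by those two intervals: 4–3.

4–3 suspension.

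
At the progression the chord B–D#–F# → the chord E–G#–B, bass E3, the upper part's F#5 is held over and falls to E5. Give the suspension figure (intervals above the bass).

At the second chord the bass is E3. The suspended F#5 lies a ninth above the bass; after resolving down by step to E5, the interval above the bass becomes an octave.
Suspension figures are named by those two intervals: 9–8.

9–8 suspension.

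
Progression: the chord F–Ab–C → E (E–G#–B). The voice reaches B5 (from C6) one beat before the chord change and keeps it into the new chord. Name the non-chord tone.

The harmony at that moment is F minor triad (F, Ab, C); B5 is not a chord tone.
It is approached by step down from C6 and then sustained as the same pitch into the next harmony.
Arriving early and becoming a chord tone when the harmony changes — an anticipation.

B5 is an anticipation.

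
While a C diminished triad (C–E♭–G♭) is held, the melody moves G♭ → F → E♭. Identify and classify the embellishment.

The harmony at that moment is C diminished triad (C, E♭, G♭); F is not a chord tone.
It is approached by step down from G♭ and left by step down to E♭.
Step in, step out in the same direction — a passing tone.

F is a passing tone.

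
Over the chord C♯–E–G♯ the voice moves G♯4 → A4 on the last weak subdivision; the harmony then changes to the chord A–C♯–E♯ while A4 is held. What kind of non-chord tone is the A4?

The harmony at that moment is C♯ minor triad (C♯, E, G♯); A4 is not a chord tone.
It is approached by step up from G♯4 and then sustained as the same pitch into the next harmony.
Arriving early and becoming a chord tone when the harmony changes — an anticipation.

A4 is an anticipation.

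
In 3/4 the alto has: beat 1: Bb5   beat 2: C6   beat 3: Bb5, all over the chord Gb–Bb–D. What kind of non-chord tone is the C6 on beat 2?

Upper neighbor tone.

The harmony at that moment is Gb augmented triad (Gb, Bb, D); C6 is not a chord tone.
It is approached by step up from Bb5 and left by step down to Bb5.
Step away and step back to the same note — a neighbor tone (upper neighbor).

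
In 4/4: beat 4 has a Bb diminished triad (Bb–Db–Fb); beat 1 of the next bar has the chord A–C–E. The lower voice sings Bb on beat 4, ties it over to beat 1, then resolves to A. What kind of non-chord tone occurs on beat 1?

Suspension.

The harmony at that moment is A minor triad (A, C, E); Bb is not a chord tone.
It is held over (the same pitch as the preceding Bb) and left by step down to A.
Held over from the previous chord and resolving down by step — a suspension.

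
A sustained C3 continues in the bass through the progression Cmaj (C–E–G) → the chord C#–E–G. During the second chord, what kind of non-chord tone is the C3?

Pedal tone (pedal point).

The harmony at that moment is C# diminished triad (C#, E, G); C3 is not a chord tone.
It is held over (the same pitch as the preceding C3) and then sustained as the same pitch into the next harmony.
Sustained through a change of harmony — a pedal tone.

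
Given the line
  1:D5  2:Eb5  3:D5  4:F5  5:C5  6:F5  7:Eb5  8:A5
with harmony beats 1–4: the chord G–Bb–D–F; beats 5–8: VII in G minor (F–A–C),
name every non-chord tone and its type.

Eb5 (beat 2) — neighbor tone; Eb5 (beat 7) — escape tone.

The harmony at that moment is G minor seventh chord (G, Bb, D, F); Eb5 is not a chord tone.
It is approached by step up from D5 and left by step down to D5.
Step away and step back to the same note — a neighbor tone (upper neighbor).
The harmony at that moment is F major triad (F, A, C); Eb5 is not a chord tone.
It is approached by step down from F5 and left by leap up to A5.
Step in, leap out — an escape tone.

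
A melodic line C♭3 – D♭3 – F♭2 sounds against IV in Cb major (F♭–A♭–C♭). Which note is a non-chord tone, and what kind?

D♭3 is an escape tone.

The harmony at that moment is F♭ major triad (F♭, A♭, C♭); D♭3 is not a chord tone.
It is approached by step up from C♭3 and left by leap down to F♭2.
Step in, leap out — an escape tone.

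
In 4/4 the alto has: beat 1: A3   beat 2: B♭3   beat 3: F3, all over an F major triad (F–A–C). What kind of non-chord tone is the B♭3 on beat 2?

Escape tone.

The harmony at that moment is F major triad (F, A, C); B♭3 is not a chord tone.
It is approached by step up from A3 and left by leap down to F3.
Step in, leap out, on a weak beat — an escape tone.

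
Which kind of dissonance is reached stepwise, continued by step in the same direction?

Passing tone.

Approach: by step. Departure: by step, continuing in the same direction.
Stepwise on both sides with no change of direction means the note fills in the space between two different chord tones — a passing tone. (Had it turned back to its starting note it would be a neighbor tone instead.)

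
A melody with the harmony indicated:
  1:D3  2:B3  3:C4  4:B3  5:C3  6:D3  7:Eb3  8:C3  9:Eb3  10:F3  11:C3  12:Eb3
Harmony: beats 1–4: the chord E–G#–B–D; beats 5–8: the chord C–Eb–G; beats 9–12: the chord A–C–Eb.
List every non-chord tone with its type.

C4 (beat 3) — neighbor tone; D3 (beat 6) — passing tone; F3 (beat 10) — escape tone.

The harmony at that moment is E dominant seventh chord (E, G#, B, D); C4 is not a chord tone.
It is approached by step up from B3 and left by step down to B3.
Step away and step back to the same note — a neighbor tone (upper neighbor).
The harmony at that moment is C minor triad (C, Eb, G); D3 is not a chord tone.
It is approached by step up from C3 and left by step up to Eb3.
Step in, step out in the same direction — a passing tone.
The harmony at that moment is A diminished triad (A, C, Eb); F3 is not a chord tone.
It is approached by step up from Eb3 and left by leap down to C3.
Step in, leap out — an escape tone.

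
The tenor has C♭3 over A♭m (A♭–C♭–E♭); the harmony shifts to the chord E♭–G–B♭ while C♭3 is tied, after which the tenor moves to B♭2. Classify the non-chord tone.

C♭3 is a suspension.

The harmony at that moment is E♭ major triad (E♭, G, B♭); C♭3 is not a chord tone.
It is held over (the same pitch as the preceding C♭3) and left by step down to B♭2.
Held over from the previous chord and resolving down by step — a suspension.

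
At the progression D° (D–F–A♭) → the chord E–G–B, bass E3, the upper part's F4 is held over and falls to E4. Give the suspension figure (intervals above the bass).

At the second chord the bass is E3. The suspended F4 lies a ninth above the bass; after resolving down by step to E4, the interval above the bass becomes an octave.
Suspension figures are named by those two intervals: 9–8.

9–8 suspension.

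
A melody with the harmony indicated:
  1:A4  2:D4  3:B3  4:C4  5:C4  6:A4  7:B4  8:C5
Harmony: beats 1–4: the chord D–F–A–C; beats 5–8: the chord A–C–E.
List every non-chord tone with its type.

B3 (beat 3) — appoggiatura; B4 (beat 7) — passing tone.

The harmony at that moment is D minor seventh chord (D, F, A, C); B3 is not a chord tone.
It is approached by leap down from D4 and left by step up to C4.
Leap in, step out — an appoggiatura.
The harmony at that moment is A minor triad (A, C, E); B4 is not a chord tone.
It is approached by step up from A4 and left by step up to C5.
Step in, step out in the same direction — a passing tone.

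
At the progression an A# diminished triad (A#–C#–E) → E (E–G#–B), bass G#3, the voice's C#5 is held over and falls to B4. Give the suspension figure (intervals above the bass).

4–3 suspension.

At the second chord the bass is G#3. The suspended C#5 lies a fourth above the bass; after resolving down by step to B4, the interval above the bass becomes a third.
Suspension figures are named by those two intervals: 4–3.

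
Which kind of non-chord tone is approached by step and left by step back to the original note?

Approach: by step. Departure: by step in the opposite direction, back to the starting pitch.
Stepwise on both sides but reversing to return to the same chord tone — a neighbor tone. (Had it continued onward in the same direction it would be a passing tone instead.)

Neighbor tone.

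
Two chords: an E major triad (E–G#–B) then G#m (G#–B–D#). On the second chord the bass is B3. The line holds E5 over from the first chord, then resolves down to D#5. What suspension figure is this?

At the second chord the bass is B3. The suspended E5 lies a fourth above the bass; after resolving down by step to D#5, the interval above the bass becomes a third.
Suspension figures are named by those two intervals: 4–3.

4–3 suspension.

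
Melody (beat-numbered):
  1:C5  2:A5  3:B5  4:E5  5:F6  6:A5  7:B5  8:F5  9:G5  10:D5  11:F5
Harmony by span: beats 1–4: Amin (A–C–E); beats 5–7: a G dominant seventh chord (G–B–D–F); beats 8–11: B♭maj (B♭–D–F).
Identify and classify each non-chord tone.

B5 (beat 3) — escape tone; A5 (beat 6) — appoggiatura; G5 (beat 9) — escape tone.

The harmony at that moment is A minor triad (A, C, E); B5 is not a chord tone.
It is approached by step up from A5 and left by leap down to E5.
Step in, leap out — an escape tone.
The harmony at that moment is G dominant seventh chord (G, B, D, F); A5 is not a chord tone.
It is approached by leap down from F6 and left by step up to B5.
Leap in, step out — an appoggiatura.
The harmony at that moment is B♭ major triad (B♭, D, F); G5 is not a chord tone.
It is approached by step up from F5 and left by leap down to D5.
Step in, leap out — an escape tone.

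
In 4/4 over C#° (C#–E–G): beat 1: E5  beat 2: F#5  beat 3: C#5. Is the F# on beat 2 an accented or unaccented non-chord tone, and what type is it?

Unaccented escape tone.

The harmony at that moment is C# diminished triad (C#, E, G); F#5 is not a chord tone.
It is approached by step up from E5 and left by leap down to C#5.
Step in, leap out — an escape tone.
It falls on a weak beat, so it is unaccented.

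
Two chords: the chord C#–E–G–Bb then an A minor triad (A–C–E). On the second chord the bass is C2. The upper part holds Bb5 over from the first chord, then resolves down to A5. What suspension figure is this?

At the second chord the bass is C2. The suspended Bb5 lies a seventh above the bass; after resolving down by step to A5, the interval above the bass becomes a sixth.
Suspension figures are named by those two intervals: 7–6.

7–6 suspension.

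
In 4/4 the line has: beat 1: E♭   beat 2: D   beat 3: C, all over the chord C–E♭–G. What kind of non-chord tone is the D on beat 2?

Passing tone.

The harmony at that moment is C minor triad (C, E♭, G); D is not a chord tone.
It is approached by step down from E♭ and left by step down to C.
Step in, step out in the same direction — a passing tone.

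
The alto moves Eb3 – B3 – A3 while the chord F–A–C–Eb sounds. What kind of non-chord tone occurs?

The harmony at that moment is F dominant seventh chord (F, A, C, Eb); B3 is not a chord tone.
It is approached by leap up from Eb3 and left by step down to A3.
Leap in, step out — an appoggiatura.

B3 is an appoggiatura.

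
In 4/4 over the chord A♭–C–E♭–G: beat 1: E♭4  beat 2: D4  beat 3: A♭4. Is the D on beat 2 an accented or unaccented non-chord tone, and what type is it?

The harmony at that moment is A♭ major seventh chord (A♭, C, E♭, G); D4 is not a chord tone.
It is approached by step down from E♭4 and left by leap up to A♭4.
Step in, leap out — an escape tone.
It falls on a weak beat, so it is unaccented.

Unaccented escape tone.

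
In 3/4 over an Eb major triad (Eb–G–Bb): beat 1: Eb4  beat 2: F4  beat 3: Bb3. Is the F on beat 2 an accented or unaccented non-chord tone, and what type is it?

The harmony at that moment is Eb major triad (Eb, G, Bb); F4 is not a chord tone.
It is approached by step up from Eb4 and left by leap down to Bb3.
Step in, leap out — an escape tone.
It falls on a weak beat, so it is unaccented.

Unaccented escape tone.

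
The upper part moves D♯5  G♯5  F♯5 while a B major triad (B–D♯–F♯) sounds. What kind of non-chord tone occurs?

G♯5 is an appoggiatura.

The harmony at that moment is B major triad (B, D♯, F♯); G♯5 is not a chord tone.
It is approached by leap up from D♯5 and left by step down to F♯5.
Leap in, step out — an appoggiatura.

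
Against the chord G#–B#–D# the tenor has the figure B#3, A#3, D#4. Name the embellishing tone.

A#3 is an escape tone.

The harmony at that moment is G# major triad (G#, B#, D#); A#3 is not a chord tone.
It is approached by step down from B#3 and left by leap up to D#4.
Step in, leap out — an escape tone.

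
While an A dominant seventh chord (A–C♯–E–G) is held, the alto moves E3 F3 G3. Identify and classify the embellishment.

F3 is a passing tone.

The harmony at that moment is A dominant seventh chord (A, C♯, E, G); F3 is not a chord tone.
It is approached by step up from E3 and left by step up to G3.
Step in, step out in the same direction — a passing tone.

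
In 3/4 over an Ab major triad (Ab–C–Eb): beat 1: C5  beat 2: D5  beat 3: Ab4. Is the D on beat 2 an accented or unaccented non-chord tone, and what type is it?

The harmony at that moment is Ab major triad (Ab, C, Eb); D5 is not a chord tone.
It is approached by step up from C5 and left by leap down to Ab4.
Step in, leap out — an escape tone.
It falls on a weak beat, so it is unaccented.

Unaccented escape tone.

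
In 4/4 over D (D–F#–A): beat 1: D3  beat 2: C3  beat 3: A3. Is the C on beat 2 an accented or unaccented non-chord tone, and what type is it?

Unaccented escape tone.

The harmony at that moment is D major triad (D, F#, A); C3 is not a chord tone.
It is approached by step down from D3 and left by leap up to A3.
Step in, leap out — an escape tone.
It falls on a weak beat, so it is unaccented.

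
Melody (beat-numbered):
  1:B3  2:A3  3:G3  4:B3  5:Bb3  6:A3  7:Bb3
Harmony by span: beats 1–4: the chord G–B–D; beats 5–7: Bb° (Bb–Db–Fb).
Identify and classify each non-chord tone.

A3 (beat 2) — passing tone; A3 (beat 6) — neighbor tone.

The harmony at that moment is G major triad (G, B, D); A3 is not a chord tone.
It is approached by step down from B3 and left by step down to G3.
Step in, step out in the same direction — a passing tone.
The harmony at that moment is Bb diminished triad (Bb, Db, Fb); A3 is not a chord tone.
It is approached by step down from Bb3 and left by step up to Bb3.
Step away and step back to the same note — a neighbor tone (lower neighbor).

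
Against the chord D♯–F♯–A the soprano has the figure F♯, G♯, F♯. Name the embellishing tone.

The harmony at that moment is D♯ diminished triad (D♯, F♯, A); G♯ is not a chord tone.
It is approached by step up from F♯ and left by step down to F♯.
Step away and step back to the same note — a neighbor tone (upper neighbor).

G♯ is a neighbor tone.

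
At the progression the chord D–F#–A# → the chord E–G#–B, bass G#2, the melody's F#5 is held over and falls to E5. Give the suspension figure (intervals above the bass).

At the second chord the bass is G#2. The suspended F#5 lies a seventh above the bass; after resolving down by step to E5, the interval above the bass becomes a sixth.
Suspension figures are named by those two intervals: 7–6.

7–6 suspension.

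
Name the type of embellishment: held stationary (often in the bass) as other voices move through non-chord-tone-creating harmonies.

Pedal tone.

Approach: none. Departure: none — a single pitch is sustained while the chords change around it, passing through harmonies that do not contain it.
No melodic motion at all; the dissonance is created entirely by the moving harmonies against the stationary note — a pedal tone (pedal point).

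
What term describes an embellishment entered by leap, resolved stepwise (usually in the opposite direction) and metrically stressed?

Approach: by leap. Departure: by step. Metric position: strong.
Leap in, step out, in a metrically strong position — an appoggiatura. (It is the mirror image of the escape tone, which steps in and leaps out from a weak position.)

Appoggiatura.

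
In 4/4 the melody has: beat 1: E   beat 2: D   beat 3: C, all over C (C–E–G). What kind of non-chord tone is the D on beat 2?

Passing tone.

The harmony at that moment is C major triad (C, E, G); D is not a chord tone.
It is approached by step down from E and left by step down to C.
Step in, step out in the same direction — a passing tone.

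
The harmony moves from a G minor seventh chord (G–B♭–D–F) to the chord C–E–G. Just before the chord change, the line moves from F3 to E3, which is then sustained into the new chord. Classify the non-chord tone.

The harmony at that moment is G minor seventh chord (G, B♭, D, F); E3 is not a chord tone.
It is approached by step down from F3 and then sustained as the same pitch into the next harmony.
Arriving early and becoming a chord tone when the harmony changes — an anticipation.

E3 is an anticipation.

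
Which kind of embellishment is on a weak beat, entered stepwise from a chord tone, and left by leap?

Escape tone.

Approach: by step. Departure: by leap. Metric position: weak.
Step in, leap out, from a weak position — an escape tone (échappée). (It is the mirror image of the appoggiatura, which leaps in and steps out on a strong beat.)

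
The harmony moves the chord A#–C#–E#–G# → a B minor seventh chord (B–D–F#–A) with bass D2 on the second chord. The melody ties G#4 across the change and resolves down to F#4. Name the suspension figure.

At the second chord the bass is D2. The suspended G#4 lies a fourth above the bass; after resolving down by step to F#4, the interval above the bass becomes a third.
Suspension figures are named by those two intervals: 4–3.

4–3 suspension.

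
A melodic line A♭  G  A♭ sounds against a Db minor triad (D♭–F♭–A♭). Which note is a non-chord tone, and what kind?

The harmony at that moment is D♭ minor triad (D♭, F♭, A♭); G is not a chord tone.
It is approached by step down from A♭ and left by step up to A♭.
Step away and step back to the same note — a neighbor tone (lower neighbor).

G is a neighbor tone.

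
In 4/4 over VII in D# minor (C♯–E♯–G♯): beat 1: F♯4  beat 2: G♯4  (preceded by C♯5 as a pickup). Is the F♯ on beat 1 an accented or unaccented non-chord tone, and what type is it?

Accented appoggiatura.

The harmony at that moment is C♯ major triad (C♯, E♯, G♯); F♯4 is not a chord tone.
It is approached by leap down from C♯5 and left by step up to G♯4.
Leap in, step out — an appoggiatura.
It falls on the downbeat, so it is accented.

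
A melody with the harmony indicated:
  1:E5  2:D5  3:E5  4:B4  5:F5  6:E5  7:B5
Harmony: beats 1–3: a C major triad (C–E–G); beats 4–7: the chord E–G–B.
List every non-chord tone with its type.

The harmony at that moment is C major triad (C, E, G); D5 is not a chord tone.
It is approached by step down from E5 and left by step up to E5.
Step away and step back to the same note — a neighbor tone (lower neighbor).
The harmony at that moment is E minor triad (E, G, B); F5 is not a chord tone.
It is approached by leap up from B4 and left by step down to E5.
Leap in, step out — an appoggiatura.

D5 (beat 2) — neighbor tone; F5 (beat 5) — appoggiatura.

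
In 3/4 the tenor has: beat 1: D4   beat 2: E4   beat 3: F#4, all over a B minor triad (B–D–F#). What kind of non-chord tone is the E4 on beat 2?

Passing tone.

The harmony at that moment is B minor triad (B, D, F#); E4 is not a chord tone.
It is approached by step up from D4 and left by step up to F#4.
Step in, step out in the same direction — a passing tone.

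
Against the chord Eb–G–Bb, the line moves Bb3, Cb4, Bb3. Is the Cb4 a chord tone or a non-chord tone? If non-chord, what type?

The harmony at that moment is Eb major triad (Eb, G, Bb); Cb4 is not a chord tone.
It is approached by step up from Bb3 and left by step down to Bb3.
Step away and step back to the same note — a neighbor tone (upper neighbor).

Non-chord tone — a neighbor tone.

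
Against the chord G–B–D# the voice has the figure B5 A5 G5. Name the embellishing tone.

The harmony at that moment is G augmented triad (G, B, D#); A5 is not a chord tone.
It is approached by step down from B5 and left by step down to G5.
Step in, step out in the same direction — a passing tone.

A5 is a passing tone.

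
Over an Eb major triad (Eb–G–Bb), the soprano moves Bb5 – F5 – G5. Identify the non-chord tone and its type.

F5 is an appoggiatura.

The harmony at that moment is Eb major triad (Eb, G, Bb); F5 is not a chord tone.
It is approached by leap down from Bb5 and left by step up to G5.
Leap in, step out — an appoggiatura.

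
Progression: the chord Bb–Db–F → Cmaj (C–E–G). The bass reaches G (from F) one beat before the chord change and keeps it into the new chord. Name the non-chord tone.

The harmony at that moment is Bb minor triad (Bb, Db, F); G is not a chord tone.
It is approached by step up from F and then sustained as the same pitch into the next harmony.
Arriving early and becoming a chord tone when the harmony changes — an anticipation.

G is an anticipation.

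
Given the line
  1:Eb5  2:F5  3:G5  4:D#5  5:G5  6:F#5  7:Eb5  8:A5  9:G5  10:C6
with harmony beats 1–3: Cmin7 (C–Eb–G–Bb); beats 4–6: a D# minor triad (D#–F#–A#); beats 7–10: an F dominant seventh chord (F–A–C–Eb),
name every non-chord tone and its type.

The harmony at that moment is C minor seventh chord (C, Eb, G, Bb); F5 is not a chord tone.
It is approached by step up from Eb5 and left by step up to G5.
Step in, step out in the same direction — a passing tone.
The harmony at that moment is D# minor triad (D#, F#, A#); G5 is not a chord tone.
It is approached by leap up from D#5 and left by step down to F#5.
Leap in, step out — an appoggiatura.
The harmony at that moment is F dominant seventh chord (F, A, C, Eb); G5 is not a chord tone.
It is approached by step down from A5 and left by leap up to C6.
Step in, leap out — an escape tone.

F5 (beat 2) — passing tone; G5 (beat 5) — appoggiatura; G5 (beat 9) — escape tone.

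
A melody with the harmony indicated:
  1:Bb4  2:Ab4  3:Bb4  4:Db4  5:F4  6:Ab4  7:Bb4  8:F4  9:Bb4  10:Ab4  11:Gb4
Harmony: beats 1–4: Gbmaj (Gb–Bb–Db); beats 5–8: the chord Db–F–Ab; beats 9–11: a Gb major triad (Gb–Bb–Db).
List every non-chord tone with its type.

Ab4 (beat 2) — neighbor tone; Bb4 (beat 7) — escape tone; Ab4 (beat 10) — passing tone.

The harmony at that moment is Gb major triad (Gb, Bb, Db); Ab4 is not a chord tone.
It is approached by step down from Bb4 and left by step up to Bb4.
Step away and step back to the same note — a neighbor tone (lower neighbor).
The harmony at that moment is Db major triad (Db, F, Ab); Bb4 is not a chord tone.
It is approached by step up from Ab4 and left by leap down to F4.
Step in, leap out — an escape tone.
The harmony at that moment is Gb major triad (Gb, Bb, Db); Ab4 is not a chord tone.
It is approached by step down from Bb4 and left by step down to Gb4.
Step in, step out in the same direction — a passing tone.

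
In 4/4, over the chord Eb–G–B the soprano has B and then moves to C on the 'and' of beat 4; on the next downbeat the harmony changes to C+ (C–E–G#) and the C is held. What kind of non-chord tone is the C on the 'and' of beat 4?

The harmony at that moment is Eb augmented triad (Eb, G, B); C is not a chord tone.
It is approached by step up from B and then sustained as the same pitch into the next harmony.
Arriving early and becoming a chord tone when the harmony changes — an anticipation.

Anticipation.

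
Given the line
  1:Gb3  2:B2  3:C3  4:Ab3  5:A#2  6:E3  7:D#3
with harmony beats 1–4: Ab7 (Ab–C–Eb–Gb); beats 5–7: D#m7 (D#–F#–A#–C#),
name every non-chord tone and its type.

The harmony at that moment is Ab dominant seventh chord (Ab, C, Eb, Gb); B2 is not a chord tone.
It is approached by leap down from Gb3 and left by step up to C3.
Leap in, step out — an appoggiatura.
The harmony at that moment is D# minor seventh chord (D#, F#, A#, C#); E3 is not a chord tone.
It is approached by leap up from A#2 and left by step down to D#3.
Leap in, step out — an appoggiatura.

B2 (beat 2) — appoggiatura; E3 (beat 6) — appoggiatura.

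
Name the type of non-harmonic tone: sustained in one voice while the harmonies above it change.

Approach: none. Departure: none — a single pitch is sustained while the chords change around it, passing through harmonies that do not contain it.
No melodic motion at all; the dissonance is created entirely by the moving harmonies against the stationary note — a pedal tone (pedal point).

Pedal tone.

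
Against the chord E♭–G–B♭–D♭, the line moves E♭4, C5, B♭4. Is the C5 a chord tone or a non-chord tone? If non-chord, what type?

The harmony at that moment is E♭ dominant seventh chord (E♭, G, B♭, D♭); C5 is not a chord tone.
It is approached by leap up from E♭4 and left by step down to B♭4.
Leap in, step out — an appoggiatura.

Non-chord tone — an appoggiatura.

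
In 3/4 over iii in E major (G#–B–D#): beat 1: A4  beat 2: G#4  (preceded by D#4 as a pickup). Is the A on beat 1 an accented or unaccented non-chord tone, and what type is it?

Accented appoggiatura.

The harmony at that moment is G# minor triad (G#, B, D#); A4 is not a chord tone.
It is approached by leap up from D#4 and left by step down to G#4.
Leap in, step out — an appoggiatura.
It falls on the downbeat, so it is accented.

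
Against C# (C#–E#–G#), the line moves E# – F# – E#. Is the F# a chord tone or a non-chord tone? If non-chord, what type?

The harmony at that moment is C# major triad (C#, E#, G#); F# is not a chord tone.
It is approached by step up from E# and left by step down to E#.
Step away and step back to the same note — a neighbor tone (upper neighbor).

Non-chord tone — a neighbor tone.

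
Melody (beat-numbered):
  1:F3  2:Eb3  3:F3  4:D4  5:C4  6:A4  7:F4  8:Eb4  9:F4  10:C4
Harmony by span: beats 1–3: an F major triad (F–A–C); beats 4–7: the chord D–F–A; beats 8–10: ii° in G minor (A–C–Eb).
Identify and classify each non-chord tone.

Eb3 (beat 2) — neighbor tone; C4 (beat 5) — escape tone; F4 (beat 9) — escape tone.

The harmony at that moment is F major triad (F, A, C); Eb3 is not a chord tone.
It is approached by step down from F3 and left by step up to F3.
Step away and step back to the same note — a neighbor tone (lower neighbor).
The harmony at that moment is D minor triad (D, F, A); C4 is not a chord tone.
It is approached by step down from D4 and left by leap up to A4.
Step in, leap out — an escape tone.
The harmony at that moment is A diminished triad (A, C, Eb); F4 is not a chord tone.
It is approached by step up from Eb4 and left by leap down to C4.
Step in, leap out — an escape tone.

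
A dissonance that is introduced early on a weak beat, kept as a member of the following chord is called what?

Approach: ahead of the chord change (typically by step), so it is dissonant against the current harmony. Departure: none — the same pitch is restated or held and is a chord tone of the new harmony.
Dissonant first, consonant once the harmony catches up: the note simply arrives early — an anticipation. (The reverse timing, consonant first and dissonant after the change, would be a suspension or retardation.)

Anticipation.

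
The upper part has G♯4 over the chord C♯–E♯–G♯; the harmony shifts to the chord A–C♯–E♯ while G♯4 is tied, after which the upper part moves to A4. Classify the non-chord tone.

The harmony at that moment is A augmented triad (A, C♯, E♯); G♯4 is not a chord tone.
It is held over (the same pitch as the preceding G♯4) and left by step up to A4.
Held over from the previous chord and resolving up by step — a retardation.

G♯4 is a retardation.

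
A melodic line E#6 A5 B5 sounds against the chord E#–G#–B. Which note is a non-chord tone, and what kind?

The harmony at that moment is E# diminished triad (E#, G#, B); A5 is not a chord tone.
It is approached by leap down from E#6 and left by step up to B5.
Leap in, step out — an appoggiatura.

A5 is an appoggiatura.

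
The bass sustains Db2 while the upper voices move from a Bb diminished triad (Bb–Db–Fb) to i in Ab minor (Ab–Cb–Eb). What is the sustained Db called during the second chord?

Pedal tone (pedal point).

The harmony at that moment is Ab minor triad (Ab, Cb, Eb); Db2 is not a chord tone.
It is held over (the same pitch as the preceding Db2) and then sustained as the same pitch into the next harmony.
Sustained through a change of harmony — a pedal tone.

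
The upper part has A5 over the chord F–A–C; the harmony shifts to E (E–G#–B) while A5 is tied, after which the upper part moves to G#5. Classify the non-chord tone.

The harmony at that moment is E major triad (E, G#, B); A5 is not a chord tone.
It is held over (the same pitch as the preceding A5) and left by step down to G#5.
Held over from the previous chord and resolving down by step — a suspension.

A5 is a suspension.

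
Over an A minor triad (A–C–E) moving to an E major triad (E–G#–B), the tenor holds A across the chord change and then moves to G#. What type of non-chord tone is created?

The harmony at that moment is E major triad (E, G#, B); A is not a chord tone.
It is held over (the same pitch as the preceding A) and left by step down to G#.
Held over from the previous chord and resolving down by step — a suspension.

A is a suspension.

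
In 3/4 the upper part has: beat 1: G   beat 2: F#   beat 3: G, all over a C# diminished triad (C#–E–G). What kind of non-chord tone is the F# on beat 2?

The harmony at that moment is C# diminished triad (C#, E, G); F# is not a chord tone.
It is approached by step down from G and left by step up to G.
Step away and step back to the same note — a neighbor tone (lower neighbor).

Lower neighbor tone.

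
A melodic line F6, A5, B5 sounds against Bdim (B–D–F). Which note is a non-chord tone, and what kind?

The harmony at that moment is B diminished triad (B, D, F); A5 is not a chord tone.
It is approached by leap down from F6 and left by step up to B5.
Leap in, step out — an appoggiatura.

A5 is an appoggiatura.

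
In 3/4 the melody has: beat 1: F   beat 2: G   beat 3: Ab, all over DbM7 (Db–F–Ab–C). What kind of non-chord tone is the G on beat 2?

The harmony at that moment is Db major seventh chord (Db, F, Ab, C); G is not a chord tone.
It is approached by step up from F and left by step up to Ab.
Step in, step out in the same direction — a passing tone.

Passing tone.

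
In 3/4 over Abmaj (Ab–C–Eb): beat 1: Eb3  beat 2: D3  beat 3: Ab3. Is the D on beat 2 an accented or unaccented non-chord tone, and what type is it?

Unaccented escape tone.

The harmony at that moment is Ab major triad (Ab, C, Eb); D3 is not a chord tone.
It is approached by step down from Eb3 and left by leap up to Ab3.
Step in, leap out — an escape tone.
It falls on a weak beat, so it is unaccented.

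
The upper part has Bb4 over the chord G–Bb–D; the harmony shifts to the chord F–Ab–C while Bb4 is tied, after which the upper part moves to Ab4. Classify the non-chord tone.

The harmony at that moment is F minor triad (F, Ab, C); Bb4 is not a chord tone.
It is held over (the same pitch as the preceding Bb4) and left by step down to Ab4.
Held over from the previous chord and resolving down by step — a suspension.

Bb4 is a suspension.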